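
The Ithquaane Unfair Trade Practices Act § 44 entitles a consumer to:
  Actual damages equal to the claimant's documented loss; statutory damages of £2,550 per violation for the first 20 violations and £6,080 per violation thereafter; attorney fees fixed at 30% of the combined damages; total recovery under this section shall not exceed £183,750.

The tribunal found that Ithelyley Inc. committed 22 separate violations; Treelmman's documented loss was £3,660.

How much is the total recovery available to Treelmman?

£86,866

First 20 violations: 20 × £2,550 = £51,000
Remaining violations: (22 − 20) × £6,080 = £12,160
Statutory damages: £51,000 + £12,160 = £63,160
Combined damages: £3,660 + £63,160 = £66,820
Attorney fees: 30% of £66,820 = £20,046
Total before cap: £66,820 + £20,046 = £86,866
Cap at £183,750: £86,866 is within the cap, no reduction.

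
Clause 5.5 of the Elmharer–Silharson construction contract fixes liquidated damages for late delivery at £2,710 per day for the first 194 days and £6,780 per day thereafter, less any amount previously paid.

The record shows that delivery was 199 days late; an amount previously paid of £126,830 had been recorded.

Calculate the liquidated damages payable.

£432,810

First 194 days: 194 × £2,710 = £525,740
Remaining days: (199 − 194) × £6,780 = £33,900
Accrued per-day damages: £525,740 + £33,900 = £559,640
Less amount previously paid: £559,640 − £126,830 = £432,810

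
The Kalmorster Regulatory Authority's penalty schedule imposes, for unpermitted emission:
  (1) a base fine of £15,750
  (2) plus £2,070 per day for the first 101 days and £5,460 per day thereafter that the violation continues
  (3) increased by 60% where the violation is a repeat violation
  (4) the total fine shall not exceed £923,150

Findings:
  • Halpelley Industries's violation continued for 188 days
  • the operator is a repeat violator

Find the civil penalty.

First 101 days: 101 × £2,070 = £209,070
Remaining days: (188 − 101) × £5,460 = £475,020
Per-day component: £209,070 + £475,020 = £684,090
Base plus per-day: £15,750 + £684,090 = £699,840
Enhancement: 60% of £699,840 = £419,904
Enhanced fine: £699,840 + £419,904 = £1,119,744
Cap at £923,150: £1,119,744 exceeds the cap → £923,150

£923,150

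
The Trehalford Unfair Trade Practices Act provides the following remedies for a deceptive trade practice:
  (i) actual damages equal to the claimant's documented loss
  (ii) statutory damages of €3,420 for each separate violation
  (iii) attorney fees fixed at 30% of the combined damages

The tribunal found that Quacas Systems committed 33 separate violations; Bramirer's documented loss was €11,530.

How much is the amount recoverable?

Statutory damages: 33 × €3,420 = €112,860
Combined damages: €11,530 + €112,860 = €124,390
Attorney fees: 30% of €124,390 = €37,317
Total recovery: €124,390 + €37,317 = €161,707

€161,707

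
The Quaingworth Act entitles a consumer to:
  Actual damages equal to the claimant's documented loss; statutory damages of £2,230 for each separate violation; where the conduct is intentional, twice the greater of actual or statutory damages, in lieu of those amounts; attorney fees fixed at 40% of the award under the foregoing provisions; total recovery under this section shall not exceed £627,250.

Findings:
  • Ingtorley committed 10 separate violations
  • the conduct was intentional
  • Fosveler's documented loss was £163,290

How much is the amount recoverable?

£457,212

Statutory damages: 10 × £2,230 = £22,300
Greater of actual damages (£163,290) or statutory damages (£22,300): £163,290
Doubled: 2 × £163,290 = £326,580
Attorney fees: 40% of £326,580 = £130,632
Total before cap: £326,580 + £130,632 = £457,212
Cap at £627,250: £457,212 is within the cap, no reduction.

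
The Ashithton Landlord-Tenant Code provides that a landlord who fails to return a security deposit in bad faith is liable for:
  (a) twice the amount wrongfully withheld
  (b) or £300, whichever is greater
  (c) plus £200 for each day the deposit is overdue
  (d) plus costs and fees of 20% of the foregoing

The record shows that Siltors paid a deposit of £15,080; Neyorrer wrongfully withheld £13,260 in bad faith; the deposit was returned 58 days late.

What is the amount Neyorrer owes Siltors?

Doubled: 2 × £13,260 = £26,520
Minimum £300: £26,520 meets the minimum, no increase.
Late-return penalty: 58 × £200 = £11,600
Damages plus late penalty: £26,520 + £11,600 = £38,120
Costs and fees: 20% of £38,120 = £7,624
Total recovery: £38,120 + £7,624 = £45,744

Recovery: £45,744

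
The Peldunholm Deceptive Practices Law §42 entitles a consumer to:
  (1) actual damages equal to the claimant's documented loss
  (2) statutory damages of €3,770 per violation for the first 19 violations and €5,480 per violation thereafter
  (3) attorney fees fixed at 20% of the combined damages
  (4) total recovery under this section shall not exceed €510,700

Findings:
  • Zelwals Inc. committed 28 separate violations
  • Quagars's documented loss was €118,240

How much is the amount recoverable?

First 19 violations: 19 × €3,770 = €71,630
Remaining violations: (28 − 19) × €5,480 = €49,320
Statutory damages: €71,630 + €49,320 = €120,950
Combined damages: €118,240 + €120,950 = €239,190
Attorney fees: 20% of €239,190 = €47,838
Total before cap: €239,190 + €47,838 = €287,028
Cap at €510,700: €287,028 is within the cap, no reduction.

€287,028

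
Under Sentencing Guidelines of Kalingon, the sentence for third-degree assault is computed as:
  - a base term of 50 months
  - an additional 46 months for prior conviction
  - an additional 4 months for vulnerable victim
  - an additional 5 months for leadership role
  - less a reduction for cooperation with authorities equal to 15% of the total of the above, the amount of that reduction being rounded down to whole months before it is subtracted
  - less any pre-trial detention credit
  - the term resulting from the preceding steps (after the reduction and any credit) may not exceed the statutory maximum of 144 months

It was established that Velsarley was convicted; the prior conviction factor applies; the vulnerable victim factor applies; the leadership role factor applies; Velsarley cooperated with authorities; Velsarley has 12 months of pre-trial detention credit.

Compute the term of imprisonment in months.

Prior conviction enhancement: +46 months
Vulnerable victim enhancement: +4 months
Leadership role enhancement: +5 months
Adjusted term: 50 months + 46 months + 4 months + 5 months = 105 months
Cooperation with authorities reduction: 15% of 105 months = 15 months (rounded down)
After reduction: 105 − 15 = 90 months
Less pre-trial detention credit: 90 months − 12 months = 78 months
Cap at 144 months: 78 months is within the cap, no reduction.

78 months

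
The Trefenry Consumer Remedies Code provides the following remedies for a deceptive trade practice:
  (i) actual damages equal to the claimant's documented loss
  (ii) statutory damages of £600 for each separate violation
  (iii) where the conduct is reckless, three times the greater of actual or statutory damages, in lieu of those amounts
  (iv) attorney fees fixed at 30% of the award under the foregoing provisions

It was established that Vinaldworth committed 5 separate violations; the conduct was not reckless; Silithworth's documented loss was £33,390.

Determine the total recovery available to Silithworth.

Statutory damages: 5 × £600 = £3,000
Conduct not reckless: the in-lieu enhancement does not apply.
Actual plus statutory damages: £33,390 + £3,000 = £36,390
Attorney fees: 30% of £36,390 = £10,917
Total recovery: £36,390 + £10,917 = £47,307

£47,307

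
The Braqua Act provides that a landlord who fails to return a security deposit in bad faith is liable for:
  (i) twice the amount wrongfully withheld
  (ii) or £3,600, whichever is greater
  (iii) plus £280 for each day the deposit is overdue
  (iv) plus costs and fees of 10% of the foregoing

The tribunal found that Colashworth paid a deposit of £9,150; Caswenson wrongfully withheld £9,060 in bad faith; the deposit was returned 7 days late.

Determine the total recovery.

Doubled: 2 × £9,060 = £18,120
Minimum £3,600: £18,120 meets the minimum, no increase.
Late-return penalty: 7 × £280 = £1,960
Damages plus late penalty: £18,120 + £1,960 = £20,080
Costs and fees: 10% of £20,080 = £2,008
Total recovery: £20,080 + £2,008 = £22,088

£22,088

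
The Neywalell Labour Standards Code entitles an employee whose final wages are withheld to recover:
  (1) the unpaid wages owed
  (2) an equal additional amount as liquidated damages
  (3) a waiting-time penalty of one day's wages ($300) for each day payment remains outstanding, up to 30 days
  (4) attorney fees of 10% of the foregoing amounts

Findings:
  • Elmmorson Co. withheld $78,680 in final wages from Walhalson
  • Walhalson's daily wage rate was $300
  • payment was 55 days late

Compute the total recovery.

Total award: $182,996

Liquidated damages (equal amount): $78,680
Penalty days: min(55, 30) = 30
Waiting-time penalty: 30 × $300 = $9,000
Subtotal: $78,680 + $78,680 + $9,000 = $166,360
Attorney fees: 10% of $166,360 = $16,636
Total award: $166,360 + $16,636 = $182,996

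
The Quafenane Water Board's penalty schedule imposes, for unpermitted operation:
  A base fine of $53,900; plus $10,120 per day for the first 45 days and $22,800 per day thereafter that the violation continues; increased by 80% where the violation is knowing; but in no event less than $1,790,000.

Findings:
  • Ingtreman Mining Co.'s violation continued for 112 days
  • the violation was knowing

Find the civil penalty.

$3,666,420

First 45 days: 45 × $10,120 = $455,400
Remaining days: (112 − 45) × $22,800 = $1,527,600
Per-day component: $455,400 + $1,527,600 = $1,983,000
Base plus per-day: $53,900 + $1,983,000 = $2,036,900
Enhancement: 80% of $2,036,900 = $1,629,520
Enhanced fine: $2,036,900 + $1,629,520 = $3,666,420
Minimum $1,790,000: $3,666,420 meets the minimum, no increase.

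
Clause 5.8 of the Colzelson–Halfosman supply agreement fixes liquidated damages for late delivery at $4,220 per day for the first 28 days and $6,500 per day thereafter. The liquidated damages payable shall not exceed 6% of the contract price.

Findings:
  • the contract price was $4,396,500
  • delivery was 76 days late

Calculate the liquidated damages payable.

First 28 days: 28 × $4,220 = $118,160
Remaining days: (76 − 28) × $6,500 = $312,000
Accrued per-day damages: $118,160 + $312,000 = $430,160
Cap: 6% of $4,396,500 = $263,790
Cap at $263,790: $430,160 exceeds the cap → $263,790

$263,790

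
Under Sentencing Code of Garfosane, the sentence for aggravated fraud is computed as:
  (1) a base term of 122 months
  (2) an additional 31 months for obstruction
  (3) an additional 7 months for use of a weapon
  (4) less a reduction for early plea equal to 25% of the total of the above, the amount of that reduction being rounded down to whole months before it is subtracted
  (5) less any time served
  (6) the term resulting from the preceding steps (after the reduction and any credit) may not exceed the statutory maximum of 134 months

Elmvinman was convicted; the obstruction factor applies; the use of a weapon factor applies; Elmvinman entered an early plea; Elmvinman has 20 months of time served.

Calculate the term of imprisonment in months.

100 months

Obstruction enhancement: +31 months
Use of a weapon enhancement: +7 months
Adjusted term: 122 months + 31 months + 7 months = 160 months
Early plea reduction: 25% of 160 months = 40 months (rounded down)
After reduction: 160 − 40 = 120 months
Less time served: 120 months − 20 months = 100 months
Cap at 134 months: 100 months is within the cap, no reduction.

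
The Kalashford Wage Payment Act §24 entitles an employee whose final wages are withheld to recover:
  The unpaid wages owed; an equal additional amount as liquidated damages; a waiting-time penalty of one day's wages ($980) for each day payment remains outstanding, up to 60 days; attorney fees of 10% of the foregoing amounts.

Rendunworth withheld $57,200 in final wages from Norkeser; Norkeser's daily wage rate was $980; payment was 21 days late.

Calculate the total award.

Liquidated damages (equal amount): $57,200
Penalty days: min(21, 60) = 21
Waiting-time penalty: 21 × $980 = $20,580
Subtotal: $57,200 + $57,200 + $20,580 = $134,980
Attorney fees: 10% of $134,980 = $13,498
Total award: $134,980 + $13,498 = $148,478

Total award: $148,478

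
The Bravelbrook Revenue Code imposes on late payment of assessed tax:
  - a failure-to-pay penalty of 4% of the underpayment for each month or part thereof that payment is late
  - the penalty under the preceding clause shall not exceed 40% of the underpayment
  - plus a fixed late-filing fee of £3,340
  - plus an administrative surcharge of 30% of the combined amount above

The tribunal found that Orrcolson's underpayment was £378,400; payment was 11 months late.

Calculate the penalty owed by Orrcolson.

Accrued rate: 4% × 11 = 44%, capped at 40% → 40%
Failure-to-pay penalty: 40% of £378,400 = £151,360
Penalty before surcharge: £151,360 + £3,340 = £154,700
Administrative surcharge: 30% of £154,700 = £46,410
Total penalty: £154,700 + £46,410 = £201,110

£201,110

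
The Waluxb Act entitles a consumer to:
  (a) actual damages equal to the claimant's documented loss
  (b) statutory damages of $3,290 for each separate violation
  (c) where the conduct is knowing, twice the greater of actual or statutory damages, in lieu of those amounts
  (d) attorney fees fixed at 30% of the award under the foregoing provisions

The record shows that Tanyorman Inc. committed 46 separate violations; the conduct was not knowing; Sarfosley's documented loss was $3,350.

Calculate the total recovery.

Total recovery: $201,097

Statutory damages: 46 × $3,290 = $151,340
Conduct not knowing: the in-lieu enhancement does not apply.
Actual plus statutory damages: $3,350 + $151,340 = $154,690
Attorney fees: 30% of $154,690 = $46,407
Total recovery: $154,690 + $46,407 = $201,097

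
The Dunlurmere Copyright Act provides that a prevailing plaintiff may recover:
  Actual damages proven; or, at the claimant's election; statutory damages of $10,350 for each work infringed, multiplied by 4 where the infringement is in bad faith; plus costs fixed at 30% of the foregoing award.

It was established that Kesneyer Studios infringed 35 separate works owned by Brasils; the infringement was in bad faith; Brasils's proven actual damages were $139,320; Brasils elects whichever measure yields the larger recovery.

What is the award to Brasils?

$1,883,700

Statutory damages: 35 × $10,350 = $362,250
Multiplied by 4: 4 × $362,250 = $1,449,000
Greater of actual damages ($139,320) or enhanced statutory damages ($1,449,000): $1,449,000
Costs: 30% of $1,449,000 = $434,700
Award plus costs: $1,449,000 + $434,700 = $1,883,700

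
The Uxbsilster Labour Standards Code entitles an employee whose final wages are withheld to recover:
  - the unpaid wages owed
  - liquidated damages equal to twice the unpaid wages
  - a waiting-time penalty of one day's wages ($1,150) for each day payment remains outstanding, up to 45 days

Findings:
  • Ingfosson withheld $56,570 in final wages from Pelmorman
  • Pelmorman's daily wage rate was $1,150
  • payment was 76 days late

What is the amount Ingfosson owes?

Doubled: 2 × $56,570 = $113,140
Penalty days: min(76, 45) = 45
Waiting-time penalty: 45 × $1,150 = $51,750
Total award: $56,570 + $113,140 + $51,750 = $221,460

$221,460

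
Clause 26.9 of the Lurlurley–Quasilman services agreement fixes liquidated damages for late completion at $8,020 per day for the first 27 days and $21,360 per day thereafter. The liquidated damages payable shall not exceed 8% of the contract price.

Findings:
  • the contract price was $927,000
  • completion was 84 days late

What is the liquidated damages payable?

$74,160

First 27 days: 27 × $8,020 = $216,540
Remaining days: (84 − 27) × $21,360 = $1,217,520
Accrued per-day damages: $216,540 + $1,217,520 = $1,434,060
Cap: 8% of $927,000 = $74,160
Cap at $74,160: $1,434,060 exceeds the cap → $74,160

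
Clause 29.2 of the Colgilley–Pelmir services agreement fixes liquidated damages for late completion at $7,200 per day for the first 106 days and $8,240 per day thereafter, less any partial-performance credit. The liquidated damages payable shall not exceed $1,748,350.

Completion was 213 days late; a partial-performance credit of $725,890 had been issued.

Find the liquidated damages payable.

$918,990

First 106 days: 106 × $7,200 = $763,200
Remaining days: (213 − 106) × $8,240 = $881,680
Accrued per-day damages: $763,200 + $881,680 = $1,644,880
Less partial-performance credit: $1,644,880 − $725,890 = $918,990
Cap at $1,748,350: $918,990 is within the cap, no reduction.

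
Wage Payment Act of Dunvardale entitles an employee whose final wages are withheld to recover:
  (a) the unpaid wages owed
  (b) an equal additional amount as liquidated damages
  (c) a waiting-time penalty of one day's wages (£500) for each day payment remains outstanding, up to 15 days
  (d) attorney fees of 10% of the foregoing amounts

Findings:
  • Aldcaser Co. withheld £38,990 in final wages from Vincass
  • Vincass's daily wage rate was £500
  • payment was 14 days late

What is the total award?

£93,478

Liquidated damages (equal amount): £38,990
Penalty days: min(14, 15) = 14
Waiting-time penalty: 14 × £500 = £7,000
Subtotal: £38,990 + £38,990 + £7,000 = £84,980
Attorney fees: 10% of £84,980 = £8,498
Total award: £84,980 + £8,498 = £93,478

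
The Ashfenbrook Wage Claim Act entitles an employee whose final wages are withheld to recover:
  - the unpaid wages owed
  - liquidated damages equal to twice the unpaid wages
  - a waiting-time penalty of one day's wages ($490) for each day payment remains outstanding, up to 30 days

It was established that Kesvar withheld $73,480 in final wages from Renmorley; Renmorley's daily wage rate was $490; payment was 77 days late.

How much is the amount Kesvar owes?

$235,140

Doubled: 2 × $73,480 = $146,960
Penalty days: min(77, 30) = 30
Waiting-time penalty: 30 × $490 = $14,700
Total award: $73,480 + $146,960 + $14,700 = $235,140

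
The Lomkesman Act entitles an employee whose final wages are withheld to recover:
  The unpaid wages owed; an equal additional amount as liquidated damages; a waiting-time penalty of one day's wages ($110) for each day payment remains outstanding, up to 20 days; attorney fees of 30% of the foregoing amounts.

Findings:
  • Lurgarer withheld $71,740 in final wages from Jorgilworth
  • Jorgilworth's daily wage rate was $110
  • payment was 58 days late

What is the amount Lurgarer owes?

Liquidated damages (equal amount): $71,740
Penalty days: min(58, 20) = 20
Waiting-time penalty: 20 × $110 = $2,200
Subtotal: $71,740 + $71,740 + $2,200 = $145,680
Attorney fees: 30% of $145,680 = $43,704
Total award: $145,680 + $43,704 = $189,384

$189,384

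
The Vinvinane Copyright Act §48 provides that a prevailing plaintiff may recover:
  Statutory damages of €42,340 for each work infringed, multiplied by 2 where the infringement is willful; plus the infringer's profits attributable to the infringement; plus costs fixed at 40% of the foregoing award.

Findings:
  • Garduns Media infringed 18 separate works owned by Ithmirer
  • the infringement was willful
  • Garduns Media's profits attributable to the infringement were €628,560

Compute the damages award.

Statutory damages: 18 × €42,340 = €762,120
Doubled: 2 × €762,120 = €1,524,240
Combined award: €1,524,240 + €628,560 = €2,152,800
Costs: 40% of €2,152,800 = €861,120
Award plus costs: €2,152,800 + €861,120 = €3,013,920

€3,013,920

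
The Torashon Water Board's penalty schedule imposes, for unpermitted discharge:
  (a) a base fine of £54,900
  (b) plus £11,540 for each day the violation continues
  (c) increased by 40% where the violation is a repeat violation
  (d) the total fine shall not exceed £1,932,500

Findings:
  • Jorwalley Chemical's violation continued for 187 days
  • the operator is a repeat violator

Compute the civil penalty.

£1,932,500

Per-day component: 187 × £11,540 = £2,157,980
Base plus per-day: £54,900 + £2,157,980 = £2,212,880
Enhancement: 40% of £2,212,880 = £885,152
Enhanced fine: £2,212,880 + £885,152 = £3,098,032
Cap at £1,932,500: £3,098,032 exceeds the cap → £1,932,500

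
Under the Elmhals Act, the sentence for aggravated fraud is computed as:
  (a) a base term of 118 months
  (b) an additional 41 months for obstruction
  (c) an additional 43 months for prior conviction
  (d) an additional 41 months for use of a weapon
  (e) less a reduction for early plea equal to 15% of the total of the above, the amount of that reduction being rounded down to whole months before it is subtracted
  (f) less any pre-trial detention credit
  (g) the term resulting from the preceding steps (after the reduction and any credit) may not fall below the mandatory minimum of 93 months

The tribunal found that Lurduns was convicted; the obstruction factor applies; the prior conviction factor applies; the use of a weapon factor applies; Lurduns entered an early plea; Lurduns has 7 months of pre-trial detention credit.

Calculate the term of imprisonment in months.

Obstruction enhancement: +41 months
Prior conviction enhancement: +43 months
Use of a weapon enhancement: +41 months
Adjusted term: 118 months + 41 months + 43 months + 41 months = 243 months
Early plea reduction: 15% of 243 months = 36 months (rounded down)
After reduction: 243 − 36 = 207 months
Less pre-trial detention credit: 207 months − 7 months = 200 months
Minimum 93 months: 200 months meets the minimum, no increase.

200 months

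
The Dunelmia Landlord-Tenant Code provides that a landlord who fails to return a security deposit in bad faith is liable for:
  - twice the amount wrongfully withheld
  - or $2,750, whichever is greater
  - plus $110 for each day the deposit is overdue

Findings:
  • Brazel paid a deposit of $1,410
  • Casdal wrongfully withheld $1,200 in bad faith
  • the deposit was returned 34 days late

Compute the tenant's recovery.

Doubled: 2 × $1,200 = $2,400
Minimum $2,750: $2,400 is below the minimum → $2,750
Late-return penalty: 34 × $110 = $3,740
Damages plus late penalty: $2,750 + $3,740 = $6,490

$6,490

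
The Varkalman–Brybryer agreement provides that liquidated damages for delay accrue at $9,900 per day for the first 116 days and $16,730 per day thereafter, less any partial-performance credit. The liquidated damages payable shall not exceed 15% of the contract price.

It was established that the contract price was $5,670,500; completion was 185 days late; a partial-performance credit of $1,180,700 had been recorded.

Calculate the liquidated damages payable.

First 116 days: 116 × $9,900 = $1,148,400
Remaining days: (185 − 116) × $16,730 = $1,154,370
Accrued per-day damages: $1,148,400 + $1,154,370 = $2,302,770
Less partial-performance credit: $2,302,770 − $1,180,700 = $1,122,070
Cap: 15% of $5,670,500 = $850,575
Cap at $850,575: $1,122,070 exceeds the cap → $850,575

$850,575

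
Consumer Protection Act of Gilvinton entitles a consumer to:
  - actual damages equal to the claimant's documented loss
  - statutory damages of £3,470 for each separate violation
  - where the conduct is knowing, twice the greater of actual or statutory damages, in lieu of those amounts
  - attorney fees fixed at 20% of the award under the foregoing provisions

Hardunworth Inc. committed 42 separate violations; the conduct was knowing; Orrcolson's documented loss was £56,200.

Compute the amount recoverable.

£349,776

Statutory damages: 42 × £3,470 = £145,740
Greater of actual damages (£56,200) or statutory damages (£145,740): £145,740
Doubled: 2 × £145,740 = £291,480
Attorney fees: 20% of £291,480 = £58,296
Total recovery: £291,480 + £58,296 = £349,776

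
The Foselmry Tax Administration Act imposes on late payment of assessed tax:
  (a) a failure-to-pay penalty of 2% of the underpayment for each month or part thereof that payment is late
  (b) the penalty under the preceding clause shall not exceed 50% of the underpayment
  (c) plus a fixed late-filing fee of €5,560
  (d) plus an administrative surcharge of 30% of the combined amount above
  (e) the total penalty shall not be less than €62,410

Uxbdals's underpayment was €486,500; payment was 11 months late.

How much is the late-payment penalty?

€146,367

Accrued rate: 2% × 11 = 22%, capped at 50% → 22%
Failure-to-pay penalty: 22% of €486,500 = €107,030
Penalty before surcharge: €107,030 + €5,560 = €112,590
Administrative surcharge: 30% of €112,590 = €33,777
Total penalty: €112,590 + €33,777 = €146,367
Minimum €62,410: €146,367 meets the minimum, no increase.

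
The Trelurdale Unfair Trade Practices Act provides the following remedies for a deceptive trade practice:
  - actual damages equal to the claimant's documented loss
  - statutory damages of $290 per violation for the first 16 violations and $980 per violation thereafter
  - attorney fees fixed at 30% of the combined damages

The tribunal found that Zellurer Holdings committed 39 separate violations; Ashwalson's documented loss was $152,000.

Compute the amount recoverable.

$232,934

First 16 violations: 16 × $290 = $4,640
Remaining violations: (39 − 16) × $980 = $22,540
Statutory damages: $4,640 + $22,540 = $27,180
Combined damages: $152,000 + $27,180 = $179,180
Attorney fees: 30% of $179,180 = $53,754
Total recovery: $179,180 + $53,754 = $232,934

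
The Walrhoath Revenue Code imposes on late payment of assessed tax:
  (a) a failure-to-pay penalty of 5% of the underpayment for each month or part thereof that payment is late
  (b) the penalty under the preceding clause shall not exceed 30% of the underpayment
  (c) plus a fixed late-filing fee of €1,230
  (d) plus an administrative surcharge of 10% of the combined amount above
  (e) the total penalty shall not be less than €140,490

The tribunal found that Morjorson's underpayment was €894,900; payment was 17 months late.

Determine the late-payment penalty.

€296,670

Accrued rate: 5% × 17 = 85%, capped at 30% → 30%
Failure-to-pay penalty: 30% of €894,900 = €268,470
Penalty before surcharge: €268,470 + €1,230 = €269,700
Administrative surcharge: 10% of €269,700 = €26,970
Total penalty: €269,700 + €26,970 = €296,670
Minimum €140,490: €296,670 meets the minimum, no increase.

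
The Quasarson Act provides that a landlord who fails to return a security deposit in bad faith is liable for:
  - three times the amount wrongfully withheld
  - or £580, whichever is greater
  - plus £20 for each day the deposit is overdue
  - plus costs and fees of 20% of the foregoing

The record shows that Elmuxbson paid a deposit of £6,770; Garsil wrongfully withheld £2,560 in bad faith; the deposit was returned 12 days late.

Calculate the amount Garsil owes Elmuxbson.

Trebled: 3 × £2,560 = £7,680
Minimum £580: £7,680 meets the minimum, no increase.
Late-return penalty: 12 × £20 = £240
Damages plus late penalty: £7,680 + £240 = £7,920
Costs and fees: 20% of £7,920 = £1,584
Total recovery: £7,920 + £1,584 = £9,504

£9,504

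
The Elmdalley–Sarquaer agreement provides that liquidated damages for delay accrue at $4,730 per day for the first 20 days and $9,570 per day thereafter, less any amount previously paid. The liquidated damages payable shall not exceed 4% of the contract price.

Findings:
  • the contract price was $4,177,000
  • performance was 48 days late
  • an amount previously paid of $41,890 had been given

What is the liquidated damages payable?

First 20 days: 20 × $4,730 = $94,600
Remaining days: (48 − 20) × $9,570 = $267,960
Accrued per-day damages: $94,600 + $267,960 = $362,560
Less amount previously paid: $362,560 − $41,890 = $320,670
Cap: 4% of $4,177,000 = $167,080
Cap at $167,080: $320,670 exceeds the cap → $167,080

$167,080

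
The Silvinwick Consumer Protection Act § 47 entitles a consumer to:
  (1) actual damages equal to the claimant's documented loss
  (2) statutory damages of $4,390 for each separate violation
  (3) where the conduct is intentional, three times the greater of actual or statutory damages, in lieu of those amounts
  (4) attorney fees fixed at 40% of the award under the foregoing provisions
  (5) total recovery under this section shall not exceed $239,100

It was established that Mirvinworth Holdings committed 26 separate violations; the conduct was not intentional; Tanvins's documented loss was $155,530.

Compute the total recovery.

Statutory damages: 26 × $4,390 = $114,140
Conduct not intentional: the in-lieu enhancement does not apply.
Actual plus statutory damages: $155,530 + $114,140 = $269,670
Attorney fees: 40% of $269,670 = $107,868
Total before cap: $269,670 + $107,868 = $377,538
Cap at $239,100: $377,538 exceeds the cap → $239,100

Total recovery: $239,100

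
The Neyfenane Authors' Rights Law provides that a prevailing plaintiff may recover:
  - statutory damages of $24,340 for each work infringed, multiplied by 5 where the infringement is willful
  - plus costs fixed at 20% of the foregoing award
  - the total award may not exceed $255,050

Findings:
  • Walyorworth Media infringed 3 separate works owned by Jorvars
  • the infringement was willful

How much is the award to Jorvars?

$255,050

Statutory damages: 3 × $24,340 = $73,020
Multiplied by 5: 5 × $73,020 = $365,100
Costs: 20% of $365,100 = $73,020
Award plus costs: $365,100 + $73,020 = $438,120
Cap at $255,050: $438,120 exceeds the cap → $255,050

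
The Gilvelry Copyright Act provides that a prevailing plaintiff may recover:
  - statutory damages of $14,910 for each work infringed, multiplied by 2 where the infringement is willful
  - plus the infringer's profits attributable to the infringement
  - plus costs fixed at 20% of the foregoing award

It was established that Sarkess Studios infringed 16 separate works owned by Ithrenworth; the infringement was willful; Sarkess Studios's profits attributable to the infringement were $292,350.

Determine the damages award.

$923,364

Statutory damages: 16 × $14,910 = $238,560
Doubled: 2 × $238,560 = $477,120
Combined award: $477,120 + $292,350 = $769,470
Costs: 20% of $769,470 = $153,894
Award plus costs: $769,470 + $153,894 = $923,364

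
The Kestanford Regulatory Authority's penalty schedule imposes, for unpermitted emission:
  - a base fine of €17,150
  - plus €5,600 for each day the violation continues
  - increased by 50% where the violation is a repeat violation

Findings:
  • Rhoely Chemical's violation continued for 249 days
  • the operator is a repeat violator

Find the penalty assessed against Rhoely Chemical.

Per-day component: 249 × €5,600 = €1,394,400
Base plus per-day: €17,150 + €1,394,400 = €1,411,550
Enhancement: 50% of €1,411,550 = €705,775
Enhanced fine: €1,411,550 + €705,775 = €2,117,325

Civil penalty: €2,117,325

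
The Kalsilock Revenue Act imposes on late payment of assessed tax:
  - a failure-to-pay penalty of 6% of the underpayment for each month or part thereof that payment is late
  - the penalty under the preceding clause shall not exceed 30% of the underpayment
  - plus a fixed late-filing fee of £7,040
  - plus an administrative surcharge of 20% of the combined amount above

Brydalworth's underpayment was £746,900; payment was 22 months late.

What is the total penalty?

Accrued rate: 6% × 22 = 132%, capped at 30% → 30%
Failure-to-pay penalty: 30% of £746,900 = £224,070
Penalty before surcharge: £224,070 + £7,040 = £231,110
Administrative surcharge: 20% of £231,110 = £46,222
Total penalty: £231,110 + £46,222 = £277,332

£277,332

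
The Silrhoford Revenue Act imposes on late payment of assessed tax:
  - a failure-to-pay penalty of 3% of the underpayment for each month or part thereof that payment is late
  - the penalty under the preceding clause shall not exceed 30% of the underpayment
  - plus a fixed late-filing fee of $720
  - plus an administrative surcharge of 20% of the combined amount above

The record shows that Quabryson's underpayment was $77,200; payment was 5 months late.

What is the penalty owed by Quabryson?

Penalty: $14,760

Accrued rate: 3% × 5 = 15%, capped at 30% → 15%
Failure-to-pay penalty: 15% of $77,200 = $11,580
Penalty before surcharge: $11,580 + $720 = $12,300
Administrative surcharge: 20% of $12,300 = $2,460
Total penalty: $12,300 + $2,460 = $14,760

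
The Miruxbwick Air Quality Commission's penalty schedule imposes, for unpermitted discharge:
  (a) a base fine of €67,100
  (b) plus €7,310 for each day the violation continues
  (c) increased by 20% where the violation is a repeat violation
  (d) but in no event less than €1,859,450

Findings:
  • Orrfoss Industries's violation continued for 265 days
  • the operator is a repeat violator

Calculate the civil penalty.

€2,405,100

Per-day component: 265 × €7,310 = €1,937,150
Base plus per-day: €67,100 + €1,937,150 = €2,004,250
Enhancement: 20% of €2,004,250 = €400,850
Enhanced fine: €2,004,250 + €400,850 = €2,405,100
Minimum €1,859,450: €2,405,100 meets the minimum, no increase.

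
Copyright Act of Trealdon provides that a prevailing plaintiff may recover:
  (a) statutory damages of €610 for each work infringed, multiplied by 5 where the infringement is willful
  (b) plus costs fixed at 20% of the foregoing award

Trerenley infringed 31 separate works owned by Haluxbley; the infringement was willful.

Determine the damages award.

Statutory damages: 31 × €610 = €18,910
Multiplied by 5: 5 × €18,910 = €94,550
Costs: 20% of €94,550 = €18,910
Award plus costs: €94,550 + €18,910 = €113,460

€113,460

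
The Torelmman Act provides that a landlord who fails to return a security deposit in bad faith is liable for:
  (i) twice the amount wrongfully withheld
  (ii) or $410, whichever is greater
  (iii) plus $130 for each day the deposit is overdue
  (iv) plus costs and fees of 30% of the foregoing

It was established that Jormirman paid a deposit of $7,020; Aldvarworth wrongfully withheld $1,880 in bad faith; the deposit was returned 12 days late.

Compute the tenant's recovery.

Doubled: 2 × $1,880 = $3,760
Minimum $410: $3,760 meets the minimum, no increase.
Late-return penalty: 12 × $130 = $1,560
Damages plus late penalty: $3,760 + $1,560 = $5,320
Costs and fees: 30% of $5,320 = $1,596
Total recovery: $5,320 + $1,596 = $6,916

$6,916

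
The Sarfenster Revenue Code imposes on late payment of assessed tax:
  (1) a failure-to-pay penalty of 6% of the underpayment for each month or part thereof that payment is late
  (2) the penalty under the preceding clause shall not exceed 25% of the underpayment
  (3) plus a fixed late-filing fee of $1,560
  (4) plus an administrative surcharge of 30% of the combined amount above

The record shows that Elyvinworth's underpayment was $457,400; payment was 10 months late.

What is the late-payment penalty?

Accrued rate: 6% × 10 = 60%, capped at 25% → 25%
Failure-to-pay penalty: 25% of $457,400 = $114,350
Penalty before surcharge: $114,350 + $1,560 = $115,910
Administrative surcharge: 30% of $115,910 = $34,773
Total penalty: $115,910 + $34,773 = $150,683

$150,683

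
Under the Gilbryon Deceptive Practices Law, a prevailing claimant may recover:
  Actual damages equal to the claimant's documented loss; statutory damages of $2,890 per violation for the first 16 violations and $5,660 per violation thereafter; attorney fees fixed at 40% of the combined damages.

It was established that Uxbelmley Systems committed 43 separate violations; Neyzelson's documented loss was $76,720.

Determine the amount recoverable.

$386,092

First 16 violations: 16 × $2,890 = $46,240
Remaining violations: (43 − 16) × $5,660 = $152,820
Statutory damages: $46,240 + $152,820 = $199,060
Combined damages: $76,720 + $199,060 = $275,780
Attorney fees: 40% of $275,780 = $110,312
Total recovery: $275,780 + $110,312 = $386,092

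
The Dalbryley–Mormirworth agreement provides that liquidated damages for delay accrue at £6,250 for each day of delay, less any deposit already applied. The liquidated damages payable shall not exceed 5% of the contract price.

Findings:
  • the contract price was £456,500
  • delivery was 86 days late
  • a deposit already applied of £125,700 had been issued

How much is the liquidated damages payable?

Per-day damages: 86 × £6,250 = £537,500
Less deposit already applied: £537,500 − £125,700 = £411,800
Cap: 5% of £456,500 = £22,825
Cap at £22,825: £411,800 exceeds the cap → £22,825

£22,825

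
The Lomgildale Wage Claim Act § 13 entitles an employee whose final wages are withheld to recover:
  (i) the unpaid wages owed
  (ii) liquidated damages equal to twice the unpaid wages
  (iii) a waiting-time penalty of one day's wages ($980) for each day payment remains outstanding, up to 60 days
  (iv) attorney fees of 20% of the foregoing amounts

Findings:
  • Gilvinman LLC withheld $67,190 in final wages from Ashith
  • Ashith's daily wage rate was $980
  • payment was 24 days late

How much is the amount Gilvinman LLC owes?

Doubled: 2 × $67,190 = $134,380
Penalty days: min(24, 60) = 24
Waiting-time penalty: 24 × $980 = $23,520
Subtotal: $67,190 + $134,380 + $23,520 = $225,090
Attorney fees: 20% of $225,090 = $45,018
Total award: $225,090 + $45,018 = $270,108

$270,108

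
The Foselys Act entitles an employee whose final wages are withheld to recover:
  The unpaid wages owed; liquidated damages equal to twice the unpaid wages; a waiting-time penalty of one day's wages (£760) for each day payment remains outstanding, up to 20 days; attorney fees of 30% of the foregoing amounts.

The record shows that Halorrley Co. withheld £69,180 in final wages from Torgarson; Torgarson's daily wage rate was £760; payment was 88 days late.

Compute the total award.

£289,562

Doubled: 2 × £69,180 = £138,360
Penalty days: min(88, 20) = 20
Waiting-time penalty: 20 × £760 = £15,200
Subtotal: £69,180 + £138,360 + £15,200 = £222,740
Attorney fees: 30% of £222,740 = £66,822
Total award: £222,740 + £66,822 = £289,562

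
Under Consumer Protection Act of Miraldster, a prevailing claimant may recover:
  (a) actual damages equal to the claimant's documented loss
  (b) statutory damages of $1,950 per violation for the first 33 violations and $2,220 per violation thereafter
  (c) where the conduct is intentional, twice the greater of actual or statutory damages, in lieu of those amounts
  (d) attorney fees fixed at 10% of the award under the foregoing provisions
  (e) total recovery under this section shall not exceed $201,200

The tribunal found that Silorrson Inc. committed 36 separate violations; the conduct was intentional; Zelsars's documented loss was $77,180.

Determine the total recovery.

First 33 violations: 33 × $1,950 = $64,350
Remaining violations: (36 − 33) × $2,220 = $6,660
Statutory damages: $64,350 + $6,660 = $71,010
Greater of actual damages ($77,180) or statutory damages ($71,010): $77,180
Doubled: 2 × $77,180 = $154,360
Attorney fees: 10% of $154,360 = $15,436
Total before cap: $154,360 + $15,436 = $169,796
Cap at $201,200: $169,796 is within the cap, no reduction.

$169,796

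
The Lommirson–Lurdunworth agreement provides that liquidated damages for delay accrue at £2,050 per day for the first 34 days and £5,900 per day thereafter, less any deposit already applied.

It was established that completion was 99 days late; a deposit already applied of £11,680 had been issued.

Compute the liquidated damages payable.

£441,520

First 34 days: 34 × £2,050 = £69,700
Remaining days: (99 − 34) × £5,900 = £383,500
Accrued per-day damages: £69,700 + £383,500 = £453,200
Less deposit already applied: £453,200 − £11,680 = £441,520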